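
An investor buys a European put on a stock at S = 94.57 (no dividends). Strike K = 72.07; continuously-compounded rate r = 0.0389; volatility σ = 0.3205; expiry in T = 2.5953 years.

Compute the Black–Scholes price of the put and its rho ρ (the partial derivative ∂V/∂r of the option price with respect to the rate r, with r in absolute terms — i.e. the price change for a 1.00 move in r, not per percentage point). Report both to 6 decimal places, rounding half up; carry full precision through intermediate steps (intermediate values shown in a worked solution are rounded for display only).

σ√T = 0.3205·√2.5953 = 0.516323
d₁ = (ln(S/K) + (r+σ²/2)T) / (σ√T) = (ln(94.57/72.07) + (0.0389+0.3205²/2)·2.5953) / 0.516323 = (0.271702 + 0.234252) / 0.516323 = 0.979918
d₂ = d₁ − σ√T = 0.979918 − 0.516323 = 0.463594
e^{−rT} = e^{−0.0389·2.5953} = 0.903972
N(−d₁) = 0.163563,  N(−d₂) = 0.321469
Put price V = K·e^{−rT}·N(−d₂) − S·N(−d₁) = 20.943473 − 15.468184 = 5.475289
ρ = −K·T·e^{−rT}·N(−d₂) = -54.354596

price = 5.475289
ρ = -54.354596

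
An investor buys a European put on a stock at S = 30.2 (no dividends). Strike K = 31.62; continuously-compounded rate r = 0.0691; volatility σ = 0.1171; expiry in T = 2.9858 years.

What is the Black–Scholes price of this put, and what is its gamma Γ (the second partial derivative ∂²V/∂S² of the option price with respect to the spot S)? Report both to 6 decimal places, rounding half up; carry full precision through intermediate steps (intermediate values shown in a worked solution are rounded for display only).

σ√T = 0.1171·√2.9858 = 0.202343
d₁ = (ln(S/K) + (r+σ²/2)T) / (σ√T) = (ln(30.2/31.62) + (0.0691+0.1171²/2)·2.9858) / 0.202343 = (-0.045948 + 0.226790) / 0.202343 = 0.893742
d₂ = d₁ − σ√T = 0.893742 − 0.202343 = 0.691400
e^{−rT} = e^{−0.0691·2.9858} = 0.813574
N(−d₁) = 0.185730,  N(−d₂) = 0.244657
Put price V = K·e^{−rT}·N(−d₂) − S·N(−d₁) = 6.293854 − 5.609042 = 0.684812
φ(d₁) = (1/√(2π))·e^{−d₁²/2} = 0.267583
Γ = φ(d₁) / (S·σ·√T) = 0.043789

price = 0.684812
Γ = 0.043789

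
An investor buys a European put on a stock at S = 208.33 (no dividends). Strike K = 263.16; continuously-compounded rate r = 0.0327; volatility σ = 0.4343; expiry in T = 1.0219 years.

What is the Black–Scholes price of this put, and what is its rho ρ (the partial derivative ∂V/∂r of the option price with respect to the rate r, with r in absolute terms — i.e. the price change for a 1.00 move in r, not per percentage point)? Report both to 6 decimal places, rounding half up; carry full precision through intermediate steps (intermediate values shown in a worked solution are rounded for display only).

σ√T = 0.4343·√1.0219 = 0.439030
d₁ = (ln(S/K) + (r+σ²/2)T) / (σ√T) = (ln(208.33/263.16) + (0.0327+0.4343²/2)·1.0219) / 0.439030 = (-0.233639 + 0.129790) / 0.439030 = -0.236542
d₂ = d₁ − σ√T = -0.236542 − 0.439030 = -0.675572
e^{−rT} = e^{−0.0327·1.0219} = 0.967136
N(−d₁) = 0.593494,  N(−d₂) = 0.750344
Put price V = K·e^{−rT}·N(−d₂) − S·N(−d₁) = 190.971145 − 123.642617 = 67.328528
ρ = −K·T·e^{−rT}·N(−d₂) = -195.153413

price = 67.328528
ρ = -195.153413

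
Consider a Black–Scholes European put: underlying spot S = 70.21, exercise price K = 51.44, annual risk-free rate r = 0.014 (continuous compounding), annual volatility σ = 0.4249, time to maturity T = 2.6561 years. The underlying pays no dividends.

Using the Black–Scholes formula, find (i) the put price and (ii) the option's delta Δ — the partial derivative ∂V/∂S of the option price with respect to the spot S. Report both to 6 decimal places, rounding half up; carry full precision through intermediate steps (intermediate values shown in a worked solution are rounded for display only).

σ√T = 0.4249·√2.6561 = 0.692483
d₁ = (ln(S/K) + (r+σ²/2)T) / (σ√T) = (ln(70.21/51.44) + (0.014+0.4249²/2)·2.6561) / 0.692483 = (0.311075 + 0.276952) / 0.692483 = 0.849157
d₂ = d₁ − σ√T = 0.849157 − 0.692483 = 0.156674
e^{−rT} = e^{−0.014·2.6561} = 0.963497
N(−d₁) = 0.197897,  N(−d₂) = 0.437751
Put price V = K·e^{−rT}·N(−d₂) − S·N(−d₁) = 21.695949 − 13.894355 = 7.801594
Δ = −N(−d₁) = -0.197897

price = 7.801594
Δ = -0.197897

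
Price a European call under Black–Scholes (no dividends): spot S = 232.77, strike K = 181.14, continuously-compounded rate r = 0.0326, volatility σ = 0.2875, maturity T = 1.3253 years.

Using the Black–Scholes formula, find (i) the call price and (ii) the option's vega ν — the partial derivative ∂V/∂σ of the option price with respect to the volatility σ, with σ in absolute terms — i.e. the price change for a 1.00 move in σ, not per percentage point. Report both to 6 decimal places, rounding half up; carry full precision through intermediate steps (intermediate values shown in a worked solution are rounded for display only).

price = 66.057485
ν = 61.360109

σ√T = 0.2875·√1.3253 = 0.330975
d₁ = (ln(S/K) + (r+σ²/2)T) / (σ√T) = (ln(232.77/181.14) + (0.0326+0.2875²/2)·1.3253) / 0.330975 = (0.250781 + 0.097977) / 0.330975 = 1.053728
d₂ = d₁ − σ√T = 1.053728 − 0.330975 = 0.722754
e^{−rT} = e^{−0.0326·1.3253} = 0.957715
N(d₁) = 0.853996,  N(d₂) = 0.765084
Call price V = S·N(d₁) − K·e^{−rT}·N(d₂) = 198.784734 − 132.727249 = 66.057485
φ(d₁) = (1/√(2π))·e^{−d₁²/2} = 0.228982
ν = S·φ(d₁)·√T = 61.360109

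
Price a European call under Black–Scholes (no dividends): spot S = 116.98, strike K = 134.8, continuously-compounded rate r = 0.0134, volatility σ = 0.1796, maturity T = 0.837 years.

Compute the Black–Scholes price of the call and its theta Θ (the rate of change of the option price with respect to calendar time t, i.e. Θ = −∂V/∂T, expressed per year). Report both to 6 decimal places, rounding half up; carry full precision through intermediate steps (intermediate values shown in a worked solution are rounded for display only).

price = 2.484730
Θ = -3.893713

σ√T = 0.1796·√0.837 = 0.164312
d₁ = (ln(S/K) + (r+σ²/2)T) / (σ√T) = (ln(116.98/134.8) + (0.0134+0.1796²/2)·0.837) / 0.164312 = (-0.141789 + 0.024715) / 0.164312 = -0.712512
d₂ = d₁ − σ√T = -0.712512 − 0.164312 = -0.876824
e^{−rT} = e^{−0.0134·0.837} = 0.988847
N(d₁) = 0.238074,  N(d₂) = 0.190291
Call price V = S·N(d₁) − K·e^{−rT}·N(d₂) = 27.849883 − 25.365154 = 2.484730
φ(d₁) = (1/√(2π))·e^{−d₁²/2} = 0.309507
Θ = −S·φ(d₁)·σ/(2√T) − r·K·e^{−rT}·N(d₂) = −3.553820 − 0.339893 = -3.893713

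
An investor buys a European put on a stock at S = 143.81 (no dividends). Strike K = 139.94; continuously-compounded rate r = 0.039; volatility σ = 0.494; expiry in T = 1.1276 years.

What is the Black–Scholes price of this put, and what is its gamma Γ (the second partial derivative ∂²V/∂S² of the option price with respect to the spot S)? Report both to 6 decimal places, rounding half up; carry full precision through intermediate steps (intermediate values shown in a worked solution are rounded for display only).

price = 24.044078
Γ = 0.004885

σ√T = 0.494·√1.1276 = 0.524571
d₁ = (ln(S/K) + (r+σ²/2)T) / (σ√T) = (ln(143.81/139.94) + (0.039+0.494²/2)·1.1276) / 0.524571 = (0.027279 + 0.181564) / 0.524571 = 0.398122
d₂ = d₁ − σ√T = 0.398122 − 0.524571 = -0.126450
e^{−rT} = e^{−0.039·1.1276} = 0.956977
N(−d₁) = 0.345270,  N(−d₂) = 0.550312
Put price V = K·e^{−rT}·N(−d₂) − S·N(−d₁) = 73.697398 − 49.653321 = 24.044078
φ(d₁) = (1/√(2π))·e^{−d₁²/2} = 0.368546
Γ = φ(d₁) / (S·σ·√T) = 0.004885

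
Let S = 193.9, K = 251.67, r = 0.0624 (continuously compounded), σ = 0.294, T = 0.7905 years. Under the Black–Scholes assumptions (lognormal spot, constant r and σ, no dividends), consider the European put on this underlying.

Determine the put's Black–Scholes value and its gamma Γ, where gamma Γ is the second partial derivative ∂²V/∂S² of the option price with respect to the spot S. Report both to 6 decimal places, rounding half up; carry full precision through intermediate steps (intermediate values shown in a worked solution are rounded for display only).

price = 52.289647
Γ = 0.006254

σ√T = 0.294·√0.7905 = 0.261396
d₁ = (ln(S/K) + (r+σ²/2)T) / (σ√T) = (ln(193.9/251.67) + (0.0624+0.294²/2)·0.7905) / 0.261396 = (-0.260776 + 0.083491) / 0.261396 = -0.678225
d₂ = d₁ − σ√T = -0.678225 − 0.261396 = -0.939621
e^{−rT} = e^{−0.0624·0.7905} = 0.951870
N(−d₁) = 0.751186,  N(−d₂) = 0.826294
Put price V = K·e^{−rT}·N(−d₂) − S·N(−d₁) = 197.944531 − 145.654884 = 52.289647
φ(d₁) = (1/√(2π))·e^{−d₁²/2} = 0.316975
Γ = φ(d₁) / (S·σ·√T) = 0.006254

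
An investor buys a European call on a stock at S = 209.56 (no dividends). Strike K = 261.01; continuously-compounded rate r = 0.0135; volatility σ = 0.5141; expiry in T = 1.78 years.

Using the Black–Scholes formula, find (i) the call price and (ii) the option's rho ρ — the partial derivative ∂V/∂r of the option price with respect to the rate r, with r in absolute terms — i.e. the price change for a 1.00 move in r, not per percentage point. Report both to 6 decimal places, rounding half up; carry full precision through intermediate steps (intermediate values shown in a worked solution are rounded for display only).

σ√T = 0.5141·√1.78 = 0.685895
d₁ = (ln(S/K) + (r+σ²/2)T) / (σ√T) = (ln(209.56/261.01) + (0.0135+0.5141²/2)·1.78) / 0.685895 = (-0.219549 + 0.259256) / 0.685895 = 0.057891
d₂ = d₁ − σ√T = 0.057891 − 0.685895 = -0.628004
e^{−rT} = e^{−0.0135·1.78} = 0.976256
N(d₁) = 0.523082,  N(d₂) = 0.265001
Call price V = S·N(d₁) − K·e^{−rT}·N(d₂) = 109.617142 − 67.525556 = 42.091587
ρ = K·T·e^{−rT}·N(d₂) = 120.195489

price = 42.091587
ρ = 120.195489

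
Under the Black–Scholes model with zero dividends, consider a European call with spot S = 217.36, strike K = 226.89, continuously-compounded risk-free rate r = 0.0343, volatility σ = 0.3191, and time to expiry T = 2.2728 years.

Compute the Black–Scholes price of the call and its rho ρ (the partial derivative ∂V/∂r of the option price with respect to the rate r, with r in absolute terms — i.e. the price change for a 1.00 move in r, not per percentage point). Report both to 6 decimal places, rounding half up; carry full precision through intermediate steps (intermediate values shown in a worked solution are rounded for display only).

price = 44.453747
ρ = 206.740518

σ√T = 0.3191·√2.2728 = 0.481069
d₁ = (ln(S/K) + (r+σ²/2)T) / (σ√T) = (ln(217.36/226.89) + (0.0343+0.3191²/2)·2.2728) / 0.481069 = (-0.042910 + 0.193671) / 0.481069 = 0.313386
d₂ = d₁ − σ√T = 0.313386 − 0.481069 = -0.167683
e^{−rT} = e^{−0.0343·2.2728} = 0.925004
N(d₁) = 0.623006,  N(d₂) = 0.433416
Call price V = S·N(d₁) − K·e^{−rT}·N(d₂) = 135.416664 − 90.962917 = 44.453747
ρ = K·T·e^{−rT}·N(d₂) = 206.740518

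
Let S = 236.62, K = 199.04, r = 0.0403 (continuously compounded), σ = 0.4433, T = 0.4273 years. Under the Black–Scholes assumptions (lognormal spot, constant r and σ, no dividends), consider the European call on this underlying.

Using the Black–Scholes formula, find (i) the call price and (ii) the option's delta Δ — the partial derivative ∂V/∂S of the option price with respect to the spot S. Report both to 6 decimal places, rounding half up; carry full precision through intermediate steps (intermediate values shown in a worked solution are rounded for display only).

price = 50.509477
Δ = 0.788478

σ√T = 0.4433·√0.4273 = 0.289777
d₁ = (ln(S/K) + (r+σ²/2)T) / (σ√T) = (ln(236.62/199.04) + (0.0403+0.4433²/2)·0.4273) / 0.289777 = (0.172950 + 0.059206) / 0.289777 = 0.801151
d₂ = d₁ − σ√T = 0.801151 − 0.289777 = 0.511374
e^{−rT} = e^{−0.0403·0.4273} = 0.982927
N(d₁) = 0.788478,  N(d₂) = 0.695455
Call price V = S·N(d₁) − K·e^{−rT}·N(d₂) = 186.569634 − 136.060157 = 50.509477
Δ = N(d₁) = 0.788478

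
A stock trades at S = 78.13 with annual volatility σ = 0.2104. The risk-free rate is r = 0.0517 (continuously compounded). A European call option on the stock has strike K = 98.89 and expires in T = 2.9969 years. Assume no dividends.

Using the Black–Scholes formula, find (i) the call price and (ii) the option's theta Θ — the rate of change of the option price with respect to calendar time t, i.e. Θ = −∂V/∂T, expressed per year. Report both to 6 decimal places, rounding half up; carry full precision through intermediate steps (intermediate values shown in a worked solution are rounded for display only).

price = 8.766146
Θ = -3.395581

σ√T = 0.2104·√2.9969 = 0.364235
d₁ = (ln(S/K) + (r+σ²/2)T) / (σ√T) = (ln(78.13/98.89) + (0.0517+0.2104²/2)·2.9969) / 0.364235 = (-0.235634 + 0.221273) / 0.364235 = -0.039427
d₂ = d₁ − σ√T = -0.039427 − 0.364235 = -0.403662
e^{−rT} = e^{−0.0517·2.9969} = 0.856467
N(d₁) = 0.484275,  N(d₂) = 0.343231
Call price V = S·N(d₁) − K·e^{−rT}·N(d₂) = 37.836407 − 29.070261 = 8.766146
φ(d₁) = (1/√(2π))·e^{−d₁²/2} = 0.398632
Θ = −S·φ(d₁)·σ/(2√T) − r·K·e^{−rT}·N(d₂) = −1.892648 − 1.502933 = -3.395581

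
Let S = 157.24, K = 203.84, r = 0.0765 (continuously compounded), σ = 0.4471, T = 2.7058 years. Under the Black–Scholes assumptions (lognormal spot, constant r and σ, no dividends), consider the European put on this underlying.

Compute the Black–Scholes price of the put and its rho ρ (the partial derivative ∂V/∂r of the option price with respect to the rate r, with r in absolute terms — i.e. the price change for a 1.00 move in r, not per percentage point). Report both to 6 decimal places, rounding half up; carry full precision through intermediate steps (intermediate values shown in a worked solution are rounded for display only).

price = 50.689576
ρ = -300.328659

σ√T = 0.4471·√2.7058 = 0.735449
d₁ = (ln(S/K) + (r+σ²/2)T) / (σ√T) = (ln(157.24/203.84) + (0.0765+0.4471²/2)·2.7058) / 0.735449 = (-0.259562 + 0.477436) / 0.735449 = 0.296247
d₂ = d₁ − σ√T = 0.296247 − 0.735449 = -0.439202
e^{−rT} = e^{−0.0765·2.7058} = 0.813025
N(−d₁) = 0.383521,  N(−d₂) = 0.669743
Put price V = K·e^{−rT}·N(−d₂) − S·N(−d₁) = 110.994404 − 60.304828 = 50.689576
ρ = −K·T·e^{−rT}·N(−d₂) = -300.328659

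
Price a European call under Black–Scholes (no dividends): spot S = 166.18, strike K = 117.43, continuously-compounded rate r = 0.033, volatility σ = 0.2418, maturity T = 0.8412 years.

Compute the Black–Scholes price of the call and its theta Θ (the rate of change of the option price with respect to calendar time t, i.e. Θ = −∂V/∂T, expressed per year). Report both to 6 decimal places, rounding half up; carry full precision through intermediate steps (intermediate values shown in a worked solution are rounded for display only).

σ√T = 0.2418·√0.8412 = 0.221772
d₁ = (ln(S/K) + (r+σ²/2)T) / (σ√T) = (ln(166.18/117.43) + (0.033+0.2418²/2)·0.8412) / 0.221772 = (0.347229 + 0.052351) / 0.221772 = 1.801764
d₂ = d₁ − σ√T = 1.801764 − 0.221772 = 1.579992
e^{−rT} = e^{−0.033·0.8412} = 0.972622
N(d₁) = 0.964209,  N(d₂) = 0.942946
Call price V = S·N(d₁) − K·e^{−rT}·N(d₂) = 160.232204 − 107.698559 = 52.533645
φ(d₁) = (1/√(2π))·e^{−d₁²/2} = 0.078700
Θ = −S·φ(d₁)·σ/(2√T) − r·K·e^{−rT}·N(d₂) = −1.723967 − 3.554052 = -5.278019

price = 52.533645
Θ = -5.278019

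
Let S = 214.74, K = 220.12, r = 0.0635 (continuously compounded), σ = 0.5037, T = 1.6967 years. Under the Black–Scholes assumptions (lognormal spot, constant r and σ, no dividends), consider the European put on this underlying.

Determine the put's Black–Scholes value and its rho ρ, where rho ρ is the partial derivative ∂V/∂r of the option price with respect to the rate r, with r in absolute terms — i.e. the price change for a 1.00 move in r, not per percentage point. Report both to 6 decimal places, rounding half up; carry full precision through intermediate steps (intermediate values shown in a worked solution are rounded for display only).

price = 44.873864
ρ = -194.447677

σ√T = 0.5037·√1.6967 = 0.656107
d₁ = (ln(S/K) + (r+σ²/2)T) / (σ√T) = (ln(214.74/220.12) + (0.0635+0.5037²/2)·1.6967) / 0.656107 = (-0.024745 + 0.322978) / 0.656107 = 0.454550
d₂ = d₁ − σ√T = 0.454550 − 0.656107 = -0.201556
e^{−rT} = e^{−0.0635·1.6967} = 0.897861
N(−d₁) = 0.324716,  N(−d₂) = 0.579868
Put price V = K·e^{−rT}·N(−d₂) − S·N(−d₁) = 114.603452 − 69.729588 = 44.873864
ρ = −K·T·e^{−rT}·N(−d₂) = -194.447677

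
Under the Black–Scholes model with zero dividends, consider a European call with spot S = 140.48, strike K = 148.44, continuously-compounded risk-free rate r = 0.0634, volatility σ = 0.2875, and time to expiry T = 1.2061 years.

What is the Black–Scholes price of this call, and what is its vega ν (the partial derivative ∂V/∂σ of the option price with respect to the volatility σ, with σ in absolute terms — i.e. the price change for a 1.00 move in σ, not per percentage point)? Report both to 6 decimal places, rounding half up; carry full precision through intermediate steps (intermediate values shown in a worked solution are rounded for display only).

σ√T = 0.2875·√1.2061 = 0.315740
d₁ = (ln(S/K) + (r+σ²/2)T) / (σ√T) = (ln(140.48/148.44) + (0.0634+0.2875²/2)·1.2061) / 0.315740 = (-0.055116 + 0.126313) / 0.315740 = 0.225492
d₂ = d₁ − σ√T = 0.225492 − 0.315740 = -0.090248
e^{−rT} = e^{−0.0634·1.2061} = 0.926384
N(d₁) = 0.589202,  N(d₂) = 0.464045
Call price V = S·N(d₁) − K·e^{−rT}·N(d₂) = 82.771068 − 63.811965 = 18.959103
φ(d₁) = (1/√(2π))·e^{−d₁²/2} = 0.388928
ν = S·φ(d₁)·√T = 60.003281

price = 18.959103
ν = 60.003281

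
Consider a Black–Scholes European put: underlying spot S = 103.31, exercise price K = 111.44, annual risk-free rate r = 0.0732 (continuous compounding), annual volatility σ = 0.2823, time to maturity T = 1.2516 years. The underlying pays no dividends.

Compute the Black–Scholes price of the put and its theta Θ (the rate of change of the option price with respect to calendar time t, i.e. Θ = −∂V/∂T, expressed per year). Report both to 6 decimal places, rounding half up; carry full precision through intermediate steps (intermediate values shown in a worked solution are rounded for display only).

σ√T = 0.2823·√1.2516 = 0.315823
d₁ = (ln(S/K) + (r+σ²/2)T) / (σ√T) = (ln(103.31/111.44) + (0.0732+0.2823²/2)·1.2516) / 0.315823 = (-0.075752 + 0.141489) / 0.315823 = 0.208145
d₂ = d₁ − σ√T = 0.208145 − 0.315823 = -0.107678
e^{−rT} = e^{−0.0732·1.2516} = 0.912454
N(−d₁) = 0.417558,  N(−d₂) = 0.542874
Put price V = K·e^{−rT}·N(−d₂) − S·N(−d₁) = 55.201592 − 43.137896 = 12.063696
φ(d₁) = (1/√(2π))·e^{−d₁²/2} = 0.390393
Θ = −S·φ(d₁)·σ/(2√T) + r·K·e^{−rT}·N(−d₂) = −5.088535 + 4.040757 = -1.047778

price = 12.063696
Θ = -1.047778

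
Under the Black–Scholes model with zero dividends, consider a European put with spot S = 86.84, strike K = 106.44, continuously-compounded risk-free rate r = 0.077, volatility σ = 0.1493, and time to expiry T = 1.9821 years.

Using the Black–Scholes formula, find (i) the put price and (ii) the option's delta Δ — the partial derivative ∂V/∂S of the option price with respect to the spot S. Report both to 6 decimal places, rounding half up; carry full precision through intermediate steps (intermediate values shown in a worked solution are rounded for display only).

σ√T = 0.1493·√1.9821 = 0.210195
d₁ = (ln(S/K) + (r+σ²/2)T) / (σ√T) = (ln(86.84/106.44) + (0.077+0.1493²/2)·1.9821) / 0.210195 = (-0.203514 + 0.174713) / 0.210195 = -0.137022
d₂ = d₁ − σ√T = -0.137022 − 0.210195 = -0.347217
e^{−rT} = e^{−0.077·1.9821} = 0.858454
N(−d₁) = 0.554493,  N(−d₂) = 0.635786
Put price V = K·e^{−rT}·N(−d₂) − S·N(−d₁) = 58.094238 − 48.152207 = 9.942030
Δ = −N(−d₁) = -0.554493

price = 9.942030
Δ = -0.554493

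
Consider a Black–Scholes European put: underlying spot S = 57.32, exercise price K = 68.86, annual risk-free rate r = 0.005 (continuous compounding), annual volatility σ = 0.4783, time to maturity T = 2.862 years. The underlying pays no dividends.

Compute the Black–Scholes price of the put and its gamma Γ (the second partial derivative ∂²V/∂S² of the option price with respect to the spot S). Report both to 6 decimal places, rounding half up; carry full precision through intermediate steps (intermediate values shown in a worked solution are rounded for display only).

σ√T = 0.4783·√2.862 = 0.809161
d₁ = (ln(S/K) + (r+σ²/2)T) / (σ√T) = (ln(57.32/68.86) + (0.005+0.4783²/2)·2.862) / 0.809161 = (-0.183426 + 0.341681) / 0.809161 = 0.195579
d₂ = d₁ − σ√T = 0.195579 − 0.809161 = -0.613582
e^{−rT} = e^{−0.005·2.862} = 0.985792
N(−d₁) = 0.422470,  N(−d₂) = 0.730254
Put price V = K·e^{−rT}·N(−d₂) − S·N(−d₁) = 49.570849 − 24.215964 = 25.354885
φ(d₁) = (1/√(2π))·e^{−d₁²/2} = 0.391385
Γ = φ(d₁) / (S·σ·√T) = 0.008438

price = 25.354885
Γ = 0.008438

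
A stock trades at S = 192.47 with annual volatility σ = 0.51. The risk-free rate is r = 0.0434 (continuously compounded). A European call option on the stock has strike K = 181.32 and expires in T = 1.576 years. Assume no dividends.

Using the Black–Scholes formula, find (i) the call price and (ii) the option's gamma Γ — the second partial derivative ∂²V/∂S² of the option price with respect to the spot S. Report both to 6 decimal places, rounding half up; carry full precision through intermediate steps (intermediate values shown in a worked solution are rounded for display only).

price = 57.871559
Γ = 0.002828

σ√T = 0.51·√1.576 = 0.640248
d₁ = (ln(S/K) + (r+σ²/2)T) / (σ√T) = (ln(192.47/181.32) + (0.0434+0.51²/2)·1.576) / 0.640248 = (0.059677 + 0.273357) / 0.640248 = 0.520164
d₂ = d₁ − σ√T = 0.520164 − 0.640248 = -0.120084
e^{−rT} = e^{−0.0434·1.576} = 0.933888
N(d₁) = 0.698525,  N(d₂) = 0.452208
Call price V = S·N(d₁) − K·e^{−rT}·N(d₂) = 134.445184 − 76.573625 = 57.871559
φ(d₁) = (1/√(2π))·e^{−d₁²/2} = 0.348463
Γ = φ(d₁) / (S·σ·√T) = 0.002828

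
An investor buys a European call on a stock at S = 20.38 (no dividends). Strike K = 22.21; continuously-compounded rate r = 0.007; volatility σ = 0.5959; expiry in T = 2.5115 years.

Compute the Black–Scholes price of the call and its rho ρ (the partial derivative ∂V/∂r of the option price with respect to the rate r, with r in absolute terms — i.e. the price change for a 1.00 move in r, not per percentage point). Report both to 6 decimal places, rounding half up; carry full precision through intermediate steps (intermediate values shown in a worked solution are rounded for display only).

price = 6.961296
ρ = 16.059236

σ√T = 0.5959·√2.5115 = 0.944365
d₁ = (ln(S/K) + (r+σ²/2)T) / (σ√T) = (ln(20.38/22.21) + (0.007+0.5959²/2)·2.5115) / 0.944365 = (-0.085989 + 0.463493) / 0.944365 = 0.399744
d₂ = d₁ − σ√T = 0.399744 − 0.944365 = -0.544621
e^{−rT} = e^{−0.007·2.5115} = 0.982573
N(d₁) = 0.655328,  N(d₂) = 0.293007
Call price V = S·N(d₁) − K·e^{−rT}·N(d₂) = 13.355577 − 6.394281 = 6.961296
ρ = K·T·e^{−rT}·N(d₂) = 16.059236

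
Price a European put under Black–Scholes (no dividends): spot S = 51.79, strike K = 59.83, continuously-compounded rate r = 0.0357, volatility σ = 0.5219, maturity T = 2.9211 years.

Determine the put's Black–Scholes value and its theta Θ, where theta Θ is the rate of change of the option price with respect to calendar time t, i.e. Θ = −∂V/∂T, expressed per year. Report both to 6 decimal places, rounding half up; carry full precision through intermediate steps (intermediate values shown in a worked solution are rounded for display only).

price = 19.275316
Θ = -1.586269

σ√T = 0.5219·√2.9211 = 0.891991
d₁ = (ln(S/K) + (r+σ²/2)T) / (σ√T) = (ln(51.79/59.83) + (0.0357+0.5219²/2)·2.9211) / 0.891991 = (-0.144310 + 0.502107) / 0.891991 = 0.401122
d₂ = d₁ − σ√T = 0.401122 − 0.891991 = -0.490869
e^{−rT} = e^{−0.0357·2.9211} = 0.900970
N(−d₁) = 0.344165,  N(−d₂) = 0.688240
Put price V = K·e^{−rT}·N(−d₂) − S·N(−d₁) = 37.099630 − 17.824315 = 19.275316
φ(d₁) = (1/√(2π))·e^{−d₁²/2} = 0.368105
Θ = −S·φ(d₁)·σ/(2√T) + r·K·e^{−rT}·N(−d₂) = −2.910726 + 1.324457 = -1.586269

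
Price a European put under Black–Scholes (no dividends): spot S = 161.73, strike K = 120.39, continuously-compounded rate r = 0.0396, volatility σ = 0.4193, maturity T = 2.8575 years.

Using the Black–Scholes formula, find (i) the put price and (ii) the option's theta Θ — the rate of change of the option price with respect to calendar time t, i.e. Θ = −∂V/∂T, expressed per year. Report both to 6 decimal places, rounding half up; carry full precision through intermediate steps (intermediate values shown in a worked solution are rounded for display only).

σ√T = 0.4193·√2.8575 = 0.708791
d₁ = (ln(S/K) + (r+σ²/2)T) / (σ√T) = (ln(161.73/120.39) + (0.0396+0.4193²/2)·2.8575) / 0.708791 = (0.295192 + 0.364349) / 0.708791 = 0.930516
d₂ = d₁ − σ√T = 0.930516 − 0.708791 = 0.221725
e^{−rT} = e^{−0.0396·2.8575} = 0.893010
N(−d₁) = 0.176052,  N(−d₂) = 0.412264
Put price V = K·e^{−rT}·N(−d₂) − S·N(−d₁) = 44.322300 − 28.472897 = 15.849403
φ(d₁) = (1/√(2π))·e^{−d₁²/2} = 0.258756
Θ = −S·φ(d₁)·σ/(2√T) + r·K·e^{−rT}·N(−d₂) = −5.190191 + 1.755163 = -3.435028

price = 15.849403
Θ = -3.435028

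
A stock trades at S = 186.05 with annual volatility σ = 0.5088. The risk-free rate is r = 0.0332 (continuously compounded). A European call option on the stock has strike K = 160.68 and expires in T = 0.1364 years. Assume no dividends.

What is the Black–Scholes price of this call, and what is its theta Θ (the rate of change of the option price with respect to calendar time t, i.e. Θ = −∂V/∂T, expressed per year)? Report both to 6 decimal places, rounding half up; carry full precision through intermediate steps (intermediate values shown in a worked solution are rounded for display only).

σ√T = 0.5088·√0.1364 = 0.187912
d₁ = (ln(S/K) + (r+σ²/2)T) / (σ√T) = (ln(186.05/160.68) + (0.0332+0.5088²/2)·0.1364) / 0.187912 = (0.146601 + 0.022184) / 0.187912 = 0.898211
d₂ = d₁ − σ√T = 0.898211 − 0.187912 = 0.710299
e^{−rT} = e^{−0.0332·0.1364} = 0.995482
N(d₁) = 0.815464,  N(d₂) = 0.761241
Call price V = S·N(d₁) − K·e^{−rT}·N(d₂) = 151.716985 − 121.763503 = 29.953482
φ(d₁) = (1/√(2π))·e^{−d₁²/2} = 0.266514
Θ = −S·φ(d₁)·σ/(2√T) − r·K·e^{−rT}·N(d₂) = −34.155362 − 4.042548 = -38.197911

price = 29.953482
Θ = -38.197911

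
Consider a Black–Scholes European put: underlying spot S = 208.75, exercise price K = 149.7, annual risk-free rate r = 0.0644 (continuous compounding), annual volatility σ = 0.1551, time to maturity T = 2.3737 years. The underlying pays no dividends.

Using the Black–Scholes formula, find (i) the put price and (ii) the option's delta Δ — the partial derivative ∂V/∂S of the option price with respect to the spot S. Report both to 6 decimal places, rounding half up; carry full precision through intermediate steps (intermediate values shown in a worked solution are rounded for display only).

price = 0.303804
Δ = -0.015752

σ√T = 0.1551·√2.3737 = 0.238960
d₁ = (ln(S/K) + (r+σ²/2)T) / (σ√T) = (ln(208.75/149.7) + (0.0644+0.1551²/2)·2.3737) / 0.238960 = (0.332504 + 0.181417) / 0.238960 = 2.150660
d₂ = d₁ − σ√T = 2.150660 − 0.238960 = 1.911701
e^{−rT} = e^{−0.0644·2.3737} = 0.858244
N(−d₁) = 0.015752,  N(−d₂) = 0.027957
Put price V = K·e^{−rT}·N(−d₂) − S·N(−d₁) = 3.591931 − 3.288127 = 0.303804
Δ = −N(−d₁) = -0.015752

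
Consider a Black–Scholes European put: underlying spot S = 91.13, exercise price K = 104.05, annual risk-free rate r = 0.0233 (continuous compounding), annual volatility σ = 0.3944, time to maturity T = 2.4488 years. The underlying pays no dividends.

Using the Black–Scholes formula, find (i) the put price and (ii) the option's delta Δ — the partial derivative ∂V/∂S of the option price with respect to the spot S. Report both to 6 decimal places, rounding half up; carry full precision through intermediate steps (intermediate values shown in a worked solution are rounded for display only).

σ√T = 0.3944·√2.4488 = 0.617182
d₁ = (ln(S/K) + (r+σ²/2)T) / (σ√T) = (ln(91.13/104.05) + (0.0233+0.3944²/2)·2.4488) / 0.617182 = (-0.132584 + 0.247514) / 0.617182 = 0.186217
d₂ = d₁ − σ√T = 0.186217 − 0.617182 = -0.430966
e^{−rT} = e^{−0.0233·2.4488} = 0.944540
N(−d₁) = 0.426137,  N(−d₂) = 0.666753
Put price V = K·e^{−rT}·N(−d₂) − S·N(−d₁) = 65.528128 − 38.833905 = 26.694222
Δ = −N(−d₁) = -0.426137

price = 26.694222
Δ = -0.426137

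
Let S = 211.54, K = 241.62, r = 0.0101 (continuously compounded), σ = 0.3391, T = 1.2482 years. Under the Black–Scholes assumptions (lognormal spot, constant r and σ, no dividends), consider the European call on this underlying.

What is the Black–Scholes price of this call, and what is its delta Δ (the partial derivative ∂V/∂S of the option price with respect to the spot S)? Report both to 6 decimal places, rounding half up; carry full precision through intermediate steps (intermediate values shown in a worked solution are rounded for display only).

σ√T = 0.3391·√1.2482 = 0.378852
d₁ = (ln(S/K) + (r+σ²/2)T) / (σ√T) = (ln(211.54/241.62) + (0.0101+0.3391²/2)·1.2482) / 0.378852 = (-0.132952 + 0.084371) / 0.378852 = -0.128232
d₂ = d₁ − σ√T = -0.128232 − 0.378852 = -0.507084
e^{−rT} = e^{−0.0101·1.2482} = 0.987472
N(d₁) = 0.448983,  N(d₂) = 0.306048
Call price V = S·N(d₁) − K·e^{−rT}·N(d₂) = 94.977838 − 73.020933 = 21.956905
Δ = N(d₁) = 0.448983

price = 21.956905
Δ = 0.448983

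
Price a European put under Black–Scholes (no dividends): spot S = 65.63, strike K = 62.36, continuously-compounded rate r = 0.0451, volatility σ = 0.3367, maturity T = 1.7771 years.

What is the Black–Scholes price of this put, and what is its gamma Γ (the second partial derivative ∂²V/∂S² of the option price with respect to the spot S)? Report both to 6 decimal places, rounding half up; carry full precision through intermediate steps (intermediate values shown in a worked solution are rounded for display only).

price = 7.356634
Γ = 0.011850

σ√T = 0.3367·√1.7771 = 0.448848
d₁ = (ln(S/K) + (r+σ²/2)T) / (σ√T) = (ln(65.63/62.36) + (0.0451+0.3367²/2)·1.7771) / 0.448848 = (0.051109 + 0.180879) / 0.448848 = 0.516853
d₂ = d₁ − σ√T = 0.516853 − 0.448848 = 0.068005
e^{−rT} = e^{−0.0451·1.7771} = 0.922980
N(−d₁) = 0.302629,  N(−d₂) = 0.472891
Put price V = K·e^{−rT}·N(−d₂) − S·N(−d₁) = 27.218205 − 19.861571 = 7.356634
φ(d₁) = (1/√(2π))·e^{−d₁²/2} = 0.349062
Γ = φ(d₁) / (S·σ·√T) = 0.011850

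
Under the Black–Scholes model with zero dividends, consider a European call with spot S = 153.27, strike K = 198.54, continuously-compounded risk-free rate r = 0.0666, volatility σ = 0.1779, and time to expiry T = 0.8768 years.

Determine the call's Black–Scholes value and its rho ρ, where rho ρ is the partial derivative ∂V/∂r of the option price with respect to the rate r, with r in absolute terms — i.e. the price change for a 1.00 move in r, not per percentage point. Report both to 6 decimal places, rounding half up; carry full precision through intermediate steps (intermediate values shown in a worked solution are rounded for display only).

price = 1.570020
ρ = 16.284861

σ√T = 0.1779·√0.8768 = 0.166581
d₁ = (ln(S/K) + (r+σ²/2)T) / (σ√T) = (ln(153.27/198.54) + (0.0666+0.1779²/2)·0.8768) / 0.166581 = (-0.258790 + 0.072270) / 0.166581 = -1.119693
d₂ = d₁ − σ√T = -1.119693 − 0.166581 = -1.286275
e^{−rT} = e^{−0.0666·0.8768} = 0.943277
N(d₁) = 0.131422,  N(d₂) = 0.099174
Call price V = S·N(d₁) − K·e^{−rT}·N(d₂) = 20.143082 − 18.573063 = 1.570020
ρ = K·T·e^{−rT}·N(d₂) = 16.284861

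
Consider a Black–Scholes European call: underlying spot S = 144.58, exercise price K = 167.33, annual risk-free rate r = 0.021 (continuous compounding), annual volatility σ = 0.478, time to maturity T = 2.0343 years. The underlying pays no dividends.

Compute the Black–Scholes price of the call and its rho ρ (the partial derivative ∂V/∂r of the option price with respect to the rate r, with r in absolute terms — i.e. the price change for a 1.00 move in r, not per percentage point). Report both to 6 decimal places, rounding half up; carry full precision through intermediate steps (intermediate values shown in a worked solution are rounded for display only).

price = 33.249232
ρ = 101.488584

σ√T = 0.478·√2.0343 = 0.681766
d₁ = (ln(S/K) + (r+σ²/2)T) / (σ√T) = (ln(144.58/167.33) + (0.021+0.478²/2)·2.0343) / 0.681766 = (-0.146135 + 0.275123) / 0.681766 = 0.189197
d₂ = d₁ − σ√T = 0.189197 − 0.681766 = -0.492569
e^{−rT} = e^{−0.021·2.0343} = 0.958179
N(d₁) = 0.575031,  N(d₂) = 0.311158
Call price V = S·N(d₁) − K·e^{−rT}·N(d₂) = 83.137933 − 49.888701 = 33.249232
ρ = K·T·e^{−rT}·N(d₂) = 101.488584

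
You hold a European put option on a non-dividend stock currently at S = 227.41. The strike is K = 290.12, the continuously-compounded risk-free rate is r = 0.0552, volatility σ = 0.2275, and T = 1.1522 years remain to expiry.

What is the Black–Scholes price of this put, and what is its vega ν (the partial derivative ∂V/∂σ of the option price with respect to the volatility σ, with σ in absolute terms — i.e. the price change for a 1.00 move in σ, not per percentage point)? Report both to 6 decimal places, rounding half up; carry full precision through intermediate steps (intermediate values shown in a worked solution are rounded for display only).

σ√T = 0.2275·√1.1522 = 0.244200
d₁ = (ln(S/K) + (r+σ²/2)T) / (σ√T) = (ln(227.41/290.12) + (0.0552+0.2275²/2)·1.1522) / 0.244200 = (-0.243540 + 0.093418) / 0.244200 = -0.614750
d₂ = d₁ − σ√T = -0.614750 − 0.244200 = -0.858950
e^{−rT} = e^{−0.0552·1.1522} = 0.938379
N(−d₁) = 0.730640,  N(−d₂) = 0.804816
Put price V = K·e^{−rT}·N(−d₂) − S·N(−d₁) = 219.105094 − 166.154868 = 52.950226
φ(d₁) = (1/√(2π))·e^{−d₁²/2} = 0.330253
ν = S·φ(d₁)·√T = 80.615728

price = 52.950226
ν = 80.615728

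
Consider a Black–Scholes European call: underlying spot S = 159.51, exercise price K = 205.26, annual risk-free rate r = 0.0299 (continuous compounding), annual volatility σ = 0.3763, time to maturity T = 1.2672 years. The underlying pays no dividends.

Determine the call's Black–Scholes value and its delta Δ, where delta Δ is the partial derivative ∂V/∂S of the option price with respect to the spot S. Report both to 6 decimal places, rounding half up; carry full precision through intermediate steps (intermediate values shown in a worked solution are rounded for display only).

price = 14.572844
Δ = 0.384357

σ√T = 0.3763·√1.2672 = 0.423601
d₁ = (ln(S/K) + (r+σ²/2)T) / (σ√T) = (ln(159.51/205.26) + (0.0299+0.3763²/2)·1.2672) / 0.423601 = (-0.252171 + 0.127608) / 0.423601 = -0.294057
d₂ = d₁ − σ√T = -0.294057 − 0.423601 = -0.717658
e^{−rT} = e^{−0.0299·1.2672} = 0.962820
N(d₁) = 0.384357,  N(d₂) = 0.236484
Call price V = S·N(d₁) − K·e^{−rT}·N(d₂) = 61.308820 − 46.735976 = 14.572844
Δ = N(d₁) = 0.384357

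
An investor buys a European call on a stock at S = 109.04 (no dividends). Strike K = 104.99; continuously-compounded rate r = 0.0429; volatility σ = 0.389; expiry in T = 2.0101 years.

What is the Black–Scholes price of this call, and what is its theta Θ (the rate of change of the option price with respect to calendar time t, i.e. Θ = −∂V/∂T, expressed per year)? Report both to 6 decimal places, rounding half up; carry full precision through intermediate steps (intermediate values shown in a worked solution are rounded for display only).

σ√T = 0.389·√2.0101 = 0.551516
d₁ = (ln(S/K) + (r+σ²/2)T) / (σ√T) = (ln(109.04/104.99) + (0.0429+0.389²/2)·2.0101) / 0.551516 = (0.037850 + 0.238318) / 0.551516 = 0.500743
d₂ = d₁ − σ√T = 0.500743 − 0.551516 = -0.050773
e^{−rT} = e^{−0.0429·2.0101} = 0.917380
N(d₁) = 0.691724,  N(d₂) = 0.479753
Call price V = S·N(d₁) − K·e^{−rT}·N(d₂) = 75.425596 − 46.207784 = 29.217812
φ(d₁) = (1/√(2π))·e^{−d₁²/2} = 0.351934
Θ = −S·φ(d₁)·σ/(2√T) − r·K·e^{−rT}·N(d₂) = −5.264515 − 1.982314 = -7.246829

price = 29.217812
Θ = -7.246829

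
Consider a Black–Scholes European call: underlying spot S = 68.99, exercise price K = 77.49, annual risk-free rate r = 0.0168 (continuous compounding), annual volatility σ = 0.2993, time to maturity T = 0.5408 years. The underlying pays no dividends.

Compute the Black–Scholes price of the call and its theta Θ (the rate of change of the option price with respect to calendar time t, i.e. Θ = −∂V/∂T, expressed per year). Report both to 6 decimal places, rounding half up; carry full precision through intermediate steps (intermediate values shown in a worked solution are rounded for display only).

price = 3.225588
Θ = -5.572780

σ√T = 0.2993·√0.5408 = 0.220103
d₁ = (ln(S/K) + (r+σ²/2)T) / (σ√T) = (ln(68.99/77.49) + (0.0168+0.2993²/2)·0.5408) / 0.220103 = (-0.116187 + 0.033308) / 0.220103 = -0.376549
d₂ = d₁ − σ√T = -0.376549 − 0.220103 = -0.596651
e^{−rT} = e^{−0.0168·0.5408} = 0.990956
N(d₁) = 0.353255,  N(d₂) = 0.275370
Call price V = S·N(d₁) − K·e^{−rT}·N(d₂) = 24.371029 − 21.145440 = 3.225588
φ(d₁) = (1/√(2π))·e^{−d₁²/2} = 0.371639
Θ = −S·φ(d₁)·σ/(2√T) − r·K·e^{−rT}·N(d₂) = −5.217537 − 0.355243 = -5.572780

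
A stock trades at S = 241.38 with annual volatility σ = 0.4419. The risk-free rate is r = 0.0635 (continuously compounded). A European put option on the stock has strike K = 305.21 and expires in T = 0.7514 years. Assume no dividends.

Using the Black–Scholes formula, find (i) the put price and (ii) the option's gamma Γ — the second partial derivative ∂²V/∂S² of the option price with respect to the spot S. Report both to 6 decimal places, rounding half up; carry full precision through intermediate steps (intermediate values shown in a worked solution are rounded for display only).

price = 69.880275
Γ = 0.004129

σ√T = 0.4419·√0.7514 = 0.383054
d₁ = (ln(S/K) + (r+σ²/2)T) / (σ√T) = (ln(241.38/305.21) + (0.0635+0.4419²/2)·0.7514) / 0.383054 = (-0.234628 + 0.121079) / 0.383054 = -0.296430
d₂ = d₁ − σ√T = -0.296430 − 0.383054 = -0.679484
e^{−rT} = e^{−0.0635·0.7514} = 0.953407
N(−d₁) = 0.616549,  N(−d₂) = 0.751584
Put price V = K·e^{−rT}·N(−d₂) − S·N(−d₁) = 218.702924 − 148.822649 = 69.880275
φ(d₁) = (1/√(2π))·e^{−d₁²/2} = 0.381794
Γ = φ(d₁) / (S·σ·√T) = 0.004129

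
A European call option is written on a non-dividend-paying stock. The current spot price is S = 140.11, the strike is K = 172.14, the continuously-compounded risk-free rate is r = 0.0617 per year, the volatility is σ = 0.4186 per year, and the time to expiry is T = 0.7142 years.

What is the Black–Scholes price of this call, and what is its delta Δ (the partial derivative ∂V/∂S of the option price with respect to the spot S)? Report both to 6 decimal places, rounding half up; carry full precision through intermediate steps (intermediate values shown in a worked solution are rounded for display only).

σ√T = 0.4186·√0.7142 = 0.353760
d₁ = (ln(S/K) + (r+σ²/2)T) / (σ√T) = (ln(140.11/172.14) + (0.0617+0.4186²/2)·0.7142) / 0.353760 = (-0.205880 + 0.106639) / 0.353760 = -0.280532
d₂ = d₁ − σ√T = -0.280532 − 0.353760 = -0.634292
e^{−rT} = e^{−0.0617·0.7142} = 0.956891
N(d₁) = 0.389535,  N(d₂) = 0.262945
Call price V = S·N(d₁) − K·e^{−rT}·N(d₂) = 54.577729 − 43.312107 = 11.265622
Δ = N(d₁) = 0.389535

price = 11.265622
Δ = 0.389535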